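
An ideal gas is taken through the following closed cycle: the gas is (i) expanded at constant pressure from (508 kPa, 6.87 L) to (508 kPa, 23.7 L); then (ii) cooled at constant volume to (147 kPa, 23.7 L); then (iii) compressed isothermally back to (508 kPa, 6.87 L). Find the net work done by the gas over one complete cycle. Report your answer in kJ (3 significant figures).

Leg (i): W = PΔV = (508)(23.7 − 6.87) = 8550 J.
Leg (ii): W = 0.
Leg (iii): W = PᵢVᵢ ln(V_f/Vᵢ) = (3484) ln(6.87/23.7) = -4314 J.
W_net = 8550 − 4314 = 4235 J.

W_net ≈ 4.24 kJ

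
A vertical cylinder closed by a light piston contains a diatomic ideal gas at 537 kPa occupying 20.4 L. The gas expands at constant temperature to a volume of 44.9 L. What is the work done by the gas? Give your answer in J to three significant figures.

Isothermal: W = nRT ln(V₂/V₁) = P₁V₁ ln(V₂/V₁).
P₁V₁ = (537 kPa)(20.4 L) = 10955 J.
W = 10955 × ln(44.9/20.4) = 10955 × 0.7889
W_by_gas = 8642 J.

W ≈ 8640 J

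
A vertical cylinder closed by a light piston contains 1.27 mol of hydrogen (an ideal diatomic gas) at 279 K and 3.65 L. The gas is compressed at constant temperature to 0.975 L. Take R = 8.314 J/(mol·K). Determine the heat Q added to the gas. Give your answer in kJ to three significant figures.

Q ≈ -3.89 kJ

Isothermal ⇒ ΔU = 0, so Q = W = nRT ln(V₂/V₁).
Q = (1.27)(8.314)(279) ln(0.975/3.65) = 2946 × -1.32 = -3889 J.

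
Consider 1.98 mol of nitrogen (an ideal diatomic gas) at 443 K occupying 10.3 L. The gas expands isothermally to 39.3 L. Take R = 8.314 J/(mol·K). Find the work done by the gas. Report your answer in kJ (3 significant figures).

W ≈ 9.77 kJ

Isothermal: W = nRT ln(V₂/V₁).
W = (1.98)(8.314)(443) × ln(39.3/10.3)
  = 7293 × 1.339
W_by_gas = 9765 J.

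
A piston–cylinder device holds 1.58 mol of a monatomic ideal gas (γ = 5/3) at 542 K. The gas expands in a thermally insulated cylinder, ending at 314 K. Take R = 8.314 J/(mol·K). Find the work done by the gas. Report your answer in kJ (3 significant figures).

Adiabatic ⇒ Q = 0, so W_by = −ΔU = nCᵥ(T₁ − T₂).
Cᵥ = 3R/2 = 12.47 J/(mol·K).
W = (1.58)(12.47)(542 − 314) = 4493 J.

W ≈ 4.49 kJ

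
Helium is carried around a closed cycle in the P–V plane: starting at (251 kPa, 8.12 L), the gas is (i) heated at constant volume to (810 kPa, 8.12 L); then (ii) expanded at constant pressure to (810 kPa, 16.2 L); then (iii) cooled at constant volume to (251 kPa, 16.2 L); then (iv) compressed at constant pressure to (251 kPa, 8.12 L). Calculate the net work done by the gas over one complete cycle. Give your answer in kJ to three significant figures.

Constant-volume legs do no work.
W(ii) = (810)(16.2 − 8.12) = 6545 J; W(iv) = (251)(8.12 − 16.2) = -2028 J.
W_net = 6545 − 2028 = 4517 J (the clockwise enclosed area).

W_net ≈ 4.52 kJ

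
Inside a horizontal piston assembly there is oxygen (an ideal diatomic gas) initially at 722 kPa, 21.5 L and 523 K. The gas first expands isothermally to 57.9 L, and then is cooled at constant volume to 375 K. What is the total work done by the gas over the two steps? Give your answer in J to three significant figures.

W_total ≈ 15400 J

Step 1 (isothermal): W = P₁V₁ ln(V₂/V₁) = (15523) ln(57.9/21.5) = 15378 J.
Step 2 (isochoric): W = 0 (constant volume).
W_total = 15378 + 0 = 15378 J.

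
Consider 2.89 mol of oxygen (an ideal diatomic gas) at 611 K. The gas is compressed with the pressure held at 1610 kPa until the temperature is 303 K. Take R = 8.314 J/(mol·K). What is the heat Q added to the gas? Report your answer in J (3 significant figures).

Isobaric: W = nRΔT = (2.89)(8.314)(-308) = -7400 J.
ΔU = nCᵥΔT with Cᵥ = 5R/2: ΔU = (2.89)(20.79)(-308) = -18501 J.
Q = ΔU + W = -18501 − 7400 = -25902 J.

Q ≈ -25900 J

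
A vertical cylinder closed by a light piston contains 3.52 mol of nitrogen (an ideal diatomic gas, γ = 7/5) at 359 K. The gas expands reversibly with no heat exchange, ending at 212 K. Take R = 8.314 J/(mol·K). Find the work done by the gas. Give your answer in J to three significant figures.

Adiabatic ⇒ Q = 0, so W_by = −ΔU = nCᵥ(T₁ − T₂).
Cᵥ = 5R/2 = 20.79 J/(mol·K).
W = (3.52)(20.79)(359 − 212) = 10755 J.

W ≈ 10800 J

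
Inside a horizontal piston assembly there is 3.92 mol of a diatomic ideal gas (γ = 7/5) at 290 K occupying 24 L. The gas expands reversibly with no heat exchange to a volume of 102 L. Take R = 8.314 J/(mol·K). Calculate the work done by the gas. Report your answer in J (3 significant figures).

Adiabatic: TV^(γ−1) = const with γ = 7/5.
T₂ = T₁ (V₁/V₂)^(γ−1) = 290 × (24/102)^0.4 = 290 × 0.5606 = 162.6 K.
W_by = nCᵥ(T₁ − T₂) = (3.92)(20.79)(290 − 162.6) = 10383 J.

W ≈ 10400 J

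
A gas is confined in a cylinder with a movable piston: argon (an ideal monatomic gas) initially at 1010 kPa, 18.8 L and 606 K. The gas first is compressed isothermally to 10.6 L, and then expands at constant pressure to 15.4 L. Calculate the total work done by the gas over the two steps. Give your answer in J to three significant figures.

W_total ≈ -2280 J

Step 1 (isothermal): W = P₁V₁ ln(V₂/V₁) = (18988) ln(10.6/18.8) = -10880 J.
After step 1: P = 1791 kPa, V = 10.6 L, T = 606 K.
Step 2 (isobaric): W = PΔV = (1791 kPa)(15.4 − 10.6 L) = 8598 J.
W_total = -10880 + 8598 = -2282 J.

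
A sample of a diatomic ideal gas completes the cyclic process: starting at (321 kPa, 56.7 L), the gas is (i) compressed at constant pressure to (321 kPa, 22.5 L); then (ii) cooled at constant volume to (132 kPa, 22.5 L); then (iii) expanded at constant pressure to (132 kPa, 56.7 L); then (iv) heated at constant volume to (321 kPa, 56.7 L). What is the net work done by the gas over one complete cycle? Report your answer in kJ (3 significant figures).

Constant-volume legs do no work.
W(i) = (321)(22.5 − 56.7) = -10978 J; W(iii) = (132)(56.7 − 22.5) = 4514 J.
W_net = -10978 + 4514 = -6464 J (the counter-clockwise enclosed area).

W_net ≈ -6.46 kJ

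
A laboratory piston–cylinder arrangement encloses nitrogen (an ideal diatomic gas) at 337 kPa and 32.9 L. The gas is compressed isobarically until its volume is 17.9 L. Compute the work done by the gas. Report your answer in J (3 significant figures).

Isobaric: W = P ΔV.
W = (337 kPa)(17.9 − 32.9 L) = (337)(-15) = -5055 J.

W ≈ -5060 J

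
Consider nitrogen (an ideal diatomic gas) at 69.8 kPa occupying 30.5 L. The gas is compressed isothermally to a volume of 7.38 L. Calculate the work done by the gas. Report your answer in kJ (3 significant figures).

Isothermal: W = nRT ln(V₂/V₁) = P₁V₁ ln(V₂/V₁).
P₁V₁ = (69.8 kPa)(30.5 L) = 2129 J.
W = 2129 × ln(7.38/30.5) = 2129 × -1.419
W_by_gas = -3021 J.

W ≈ -3.02 kJ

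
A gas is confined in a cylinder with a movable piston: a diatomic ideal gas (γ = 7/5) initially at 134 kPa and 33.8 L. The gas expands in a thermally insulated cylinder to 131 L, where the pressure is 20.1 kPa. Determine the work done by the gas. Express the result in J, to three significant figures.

Adiabatic: W = (P₁V₁ − P₂V₂)/(γ − 1) with γ = 7/5.
P₁V₁ = 4529 J, P₂V₂ = 2633 J.
W = (4529 − 2633) / 0.4 = 4740 J.

W ≈ 4740 J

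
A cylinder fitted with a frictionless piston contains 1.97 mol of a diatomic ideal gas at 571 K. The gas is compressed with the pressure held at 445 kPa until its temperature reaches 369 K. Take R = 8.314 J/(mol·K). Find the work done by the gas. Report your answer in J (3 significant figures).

Isobaric: W = P ΔV = nR ΔT.
W = (1.97)(8.314)(369 − 571) = -3308 J.

W ≈ -3310 J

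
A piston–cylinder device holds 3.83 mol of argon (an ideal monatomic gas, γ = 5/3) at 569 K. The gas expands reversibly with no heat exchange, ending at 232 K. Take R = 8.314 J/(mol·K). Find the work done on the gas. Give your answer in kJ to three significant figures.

W ≈ -16.1 kJ

Adiabatic ⇒ Q = 0, so W_by = −ΔU = nCᵥ(T₁ − T₂).
Cᵥ = 3R/2 = 12.47 J/(mol·K).
W = (3.83)(12.47)(569 − 232) = 16096 J.
Work on gas = −W_by = -16096 J.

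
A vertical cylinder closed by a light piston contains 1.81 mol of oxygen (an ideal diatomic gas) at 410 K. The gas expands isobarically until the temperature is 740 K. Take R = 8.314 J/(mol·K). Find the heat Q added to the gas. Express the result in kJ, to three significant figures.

Isobaric: W = nRΔT = (1.81)(8.314)(330) = 4966 J.
ΔU = nCᵥΔT with Cᵥ = 5R/2: ΔU = (1.81)(20.79)(330) = 12415 J.
Q = ΔU + W = 12415 + 4966 = 17381 J.

Q ≈ 17.4 kJ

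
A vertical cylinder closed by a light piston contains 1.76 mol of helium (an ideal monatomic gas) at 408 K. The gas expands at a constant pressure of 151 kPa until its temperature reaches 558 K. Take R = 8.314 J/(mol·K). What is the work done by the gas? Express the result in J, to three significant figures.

W ≈ 2190 J

Isobaric: W = P ΔV = nR ΔT.
W = (1.76)(8.314)(558 − 408) = 2195 J.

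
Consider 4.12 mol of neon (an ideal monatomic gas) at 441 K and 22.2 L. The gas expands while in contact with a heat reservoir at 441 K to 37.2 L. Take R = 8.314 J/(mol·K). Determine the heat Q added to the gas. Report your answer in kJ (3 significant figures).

Isothermal ⇒ ΔU = 0, so Q = W = nRT ln(V₂/V₁).
Q = (4.12)(8.314)(441) ln(37.2/22.2) = 15106 × 0.5162 = 7798 J.

Q ≈ 7.80 kJ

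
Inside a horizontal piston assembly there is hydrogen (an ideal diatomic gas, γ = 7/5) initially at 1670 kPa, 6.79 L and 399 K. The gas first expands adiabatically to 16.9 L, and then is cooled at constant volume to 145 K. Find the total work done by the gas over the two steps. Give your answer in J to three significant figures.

W_total ≈ 8660 J

Step 1 (adiabatic): W = (P₁V₁ − P₂V₂)/(γ−1) = (11339 − 7874)/0.4 = 8664 J.
Step 2 (isochoric): W = 0 (constant volume).
W_total = 8664 + 0 = 8664 J.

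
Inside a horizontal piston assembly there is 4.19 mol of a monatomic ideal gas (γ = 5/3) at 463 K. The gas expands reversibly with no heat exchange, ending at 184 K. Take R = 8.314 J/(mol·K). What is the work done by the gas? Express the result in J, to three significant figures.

Adiabatic ⇒ Q = 0, so W_by = −ΔU = nCᵥ(T₁ − T₂).
Cᵥ = 3R/2 = 12.47 J/(mol·K).
W = (4.19)(12.47)(463 − 184) = 14579 J.

W ≈ 14600 J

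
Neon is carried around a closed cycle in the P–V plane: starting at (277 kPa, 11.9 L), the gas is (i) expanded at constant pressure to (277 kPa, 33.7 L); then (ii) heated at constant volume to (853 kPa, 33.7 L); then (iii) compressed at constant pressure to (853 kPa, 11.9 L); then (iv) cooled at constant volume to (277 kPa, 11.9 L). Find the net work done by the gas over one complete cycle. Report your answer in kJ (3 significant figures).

Constant-volume legs do no work.
W(i) = (277)(33.7 − 11.9) = 6039 J; W(iii) = (853)(11.9 − 33.7) = -18595 J.
W_net = 6039 − 18595 = -12557 J (the counter-clockwise enclosed area).

W_net ≈ -12.6 kJ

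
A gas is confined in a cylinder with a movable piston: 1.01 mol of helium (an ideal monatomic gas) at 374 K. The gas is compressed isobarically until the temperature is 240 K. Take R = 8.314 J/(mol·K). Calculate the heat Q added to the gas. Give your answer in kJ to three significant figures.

Isobaric: W = nRΔT = (1.01)(8.314)(-134) = -1125 J.
ΔU = nCᵥΔT with Cᵥ = 3R/2: ΔU = (1.01)(12.47)(-134) = -1688 J.
Q = ΔU + W = -1688 − 1125 = -2813 J.

Q ≈ -2.81 kJ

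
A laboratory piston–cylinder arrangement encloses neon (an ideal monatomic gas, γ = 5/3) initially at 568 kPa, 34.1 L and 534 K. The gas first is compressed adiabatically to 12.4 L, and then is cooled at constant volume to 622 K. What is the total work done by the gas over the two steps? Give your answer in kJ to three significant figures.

Step 1 (adiabatic): W = (P₁V₁ − P₂V₂)/(γ−1) = (19369 − 38018)/0.667 = -27974 J.
Step 2 (isochoric): W = 0 (constant volume).
W_total = -27974 + 0 = -27974 J.

W_total ≈ -28.0 kJ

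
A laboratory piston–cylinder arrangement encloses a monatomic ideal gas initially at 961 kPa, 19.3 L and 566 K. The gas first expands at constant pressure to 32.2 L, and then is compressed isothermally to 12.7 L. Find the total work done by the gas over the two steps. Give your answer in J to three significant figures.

W_total ≈ -16400 J

Step 1 (isobaric): W = PΔV = (961 kPa)(32.2 − 19.3 L) = 12397 J.
After step 1: P = 961 kPa, V = 32.2 L, T = 944.3 K.
Step 2 (isothermal): W = P₁V₁ ln(V₂/V₁) = (30944) ln(12.7/32.2) = -28789 J.
W_total = 12397 − 28789 = -16392 J.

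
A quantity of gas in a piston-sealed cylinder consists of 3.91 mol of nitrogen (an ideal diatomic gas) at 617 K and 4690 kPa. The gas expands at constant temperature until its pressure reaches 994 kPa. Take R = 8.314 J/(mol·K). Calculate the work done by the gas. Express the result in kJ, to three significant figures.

W ≈ 31.1 kJ

Isothermal process: W = nRT ln(V₂/V₁) = nRT ln(P₁/P₂).
W = (3.91)(8.314)(617) × ln(4690/994)
  = 20057 × ln(4.718) = 20057 × 1.551
W_by_gas = 31118 J.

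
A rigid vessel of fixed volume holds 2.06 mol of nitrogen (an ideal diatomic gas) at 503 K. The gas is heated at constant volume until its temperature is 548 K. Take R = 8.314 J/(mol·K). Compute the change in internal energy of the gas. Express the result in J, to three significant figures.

ΔU ≈ 1930 J

Constant volume ⇒ W = 0, so Q = ΔU = nCᵥΔT with Cᵥ = 5R/2 = 20.79 J/(mol·K).
ΔU = (2.06)(20.79)(548 − 503) = 1927 J.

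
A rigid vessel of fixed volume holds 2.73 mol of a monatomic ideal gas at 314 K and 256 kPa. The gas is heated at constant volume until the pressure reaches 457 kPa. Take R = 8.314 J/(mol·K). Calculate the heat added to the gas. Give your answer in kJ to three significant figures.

Constant volume ⇒ W = 0, so Q = ΔU = nCᵥΔT with Cᵥ = 3R/2 = 12.47 J/(mol·K).
At constant V, T₂/T₁ = P₂/P₁ ⇒ ΔT = T₁(P₂/P₁ − 1) = 314·(457/256 − 1) = 246.5 K.
ΔU = (2.73)(12.47)(246.5) = 8394 J.

Q ≈ 8.39 kJ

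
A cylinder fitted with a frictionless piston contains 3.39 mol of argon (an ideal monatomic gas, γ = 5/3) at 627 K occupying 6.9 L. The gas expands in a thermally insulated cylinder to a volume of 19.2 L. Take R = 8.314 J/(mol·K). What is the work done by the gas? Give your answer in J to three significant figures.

W ≈ 13100 J

Adiabatic: TV^(γ−1) = const with γ = 5/3.
T₂ = T₁ (V₁/V₂)^(γ−1) = 627 × (6.9/19.2)^0.667 = 627 × 0.5055 = 316.9 K.
W_by = nCᵥ(T₁ − T₂) = (3.39)(12.47)(627 − 316.9) = 13109 J.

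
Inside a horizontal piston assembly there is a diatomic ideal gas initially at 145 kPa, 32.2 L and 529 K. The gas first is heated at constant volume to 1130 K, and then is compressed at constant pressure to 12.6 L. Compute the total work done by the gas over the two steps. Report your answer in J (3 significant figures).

W_total ≈ -6070 J

Step 1 (isochoric): W = 0 (constant volume).
After step 1: P = 309.7 kPa (V unchanged).
Step 2 (isobaric): W = PΔV = (309.7 kPa)(12.6 − 32.2 L) = -6071 J.
W_total = 0 − 6071 = -6071 J.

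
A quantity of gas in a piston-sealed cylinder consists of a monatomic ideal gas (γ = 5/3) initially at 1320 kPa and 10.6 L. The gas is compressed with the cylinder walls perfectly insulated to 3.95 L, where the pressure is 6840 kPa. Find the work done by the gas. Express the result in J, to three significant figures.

Adiabatic: W = (P₁V₁ − P₂V₂)/(γ − 1) with γ = 5/3.
P₁V₁ = 13992 J, P₂V₂ = 27018 J.
W = (13992 − 27018) / 0.6667 = -19539 J.

W ≈ -19500 J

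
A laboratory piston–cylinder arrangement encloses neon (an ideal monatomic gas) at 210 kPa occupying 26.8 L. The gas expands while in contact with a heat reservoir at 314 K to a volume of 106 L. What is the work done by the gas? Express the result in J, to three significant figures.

W ≈ 7740 J

Isothermal: W = nRT ln(V₂/V₁) = P₁V₁ ln(V₂/V₁).
P₁V₁ = (210 kPa)(26.8 L) = 5628 J.
W = 5628 × ln(106/26.8) = 5628 × 1.375
W_by_gas = 7739 J.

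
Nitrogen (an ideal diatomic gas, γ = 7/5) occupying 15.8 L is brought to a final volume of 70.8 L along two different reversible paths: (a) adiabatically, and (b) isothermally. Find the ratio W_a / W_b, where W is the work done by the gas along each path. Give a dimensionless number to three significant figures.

W_a / W_b ≈ 0.752

Path (a) adiabatic: W = P₁V₁(1 − (V₁/V₂)^(γ−1))/(γ−1) → W_a/(P₁V₁) = 1.128.
Path (b) isothermal: W = P₁V₁ ln(V₂/V₁) → W_b/(P₁V₁) = 1.5.
W_a / W_b = 1.128 / 1.5 = 0.752.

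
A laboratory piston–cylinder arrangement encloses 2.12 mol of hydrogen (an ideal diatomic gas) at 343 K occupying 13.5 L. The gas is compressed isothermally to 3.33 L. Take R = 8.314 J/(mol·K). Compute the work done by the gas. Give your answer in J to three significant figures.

Isothermal: W = nRT ln(V₂/V₁).
W = (2.12)(8.314)(343) × ln(3.33/13.5)
  = 6046 × -1.4
W_by_gas = -8462 J.

W ≈ -8460 J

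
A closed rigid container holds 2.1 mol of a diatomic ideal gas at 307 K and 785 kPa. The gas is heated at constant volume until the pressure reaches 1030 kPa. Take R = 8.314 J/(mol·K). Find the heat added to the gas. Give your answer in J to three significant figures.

Q ≈ 4180 J

Constant volume ⇒ W = 0, so Q = ΔU = nCᵥΔT with Cᵥ = 5R/2 = 20.79 J/(mol·K).
At constant V, T₂/T₁ = P₂/P₁ ⇒ ΔT = T₁(P₂/P₁ − 1) = 307·(1030/785 − 1) = 95.82 K.
ΔU = (2.1)(20.79)(95.82) = 4182 J.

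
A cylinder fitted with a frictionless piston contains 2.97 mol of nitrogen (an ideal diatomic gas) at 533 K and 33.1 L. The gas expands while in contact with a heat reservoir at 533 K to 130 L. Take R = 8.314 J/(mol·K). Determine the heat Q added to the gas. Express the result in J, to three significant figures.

Q ≈ 18000 J

Isothermal ⇒ ΔU = 0, so Q = W = nRT ln(V₂/V₁).
Q = (2.97)(8.314)(533) ln(130/33.1) = 13161 × 1.368 = 18004 J.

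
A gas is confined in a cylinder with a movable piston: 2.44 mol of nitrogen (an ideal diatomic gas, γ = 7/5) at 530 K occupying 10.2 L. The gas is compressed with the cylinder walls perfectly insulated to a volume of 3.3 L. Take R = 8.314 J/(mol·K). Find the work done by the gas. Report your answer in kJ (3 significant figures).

W ≈ -15.3 kJ

Adiabatic: TV^(γ−1) = const with γ = 7/5.
T₂ = T₁ (V₁/V₂)^(γ−1) = 530 × (10.2/3.3)^0.4 = 530 × 1.57 = 832.4 K.
W_by = nCᵥ(T₁ − T₂) = (2.44)(20.79)(530 − 832.4) = -15334 J.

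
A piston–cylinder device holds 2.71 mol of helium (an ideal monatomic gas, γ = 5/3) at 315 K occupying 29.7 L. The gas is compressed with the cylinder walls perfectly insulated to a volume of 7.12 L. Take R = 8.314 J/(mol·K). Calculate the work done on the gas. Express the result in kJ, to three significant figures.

Adiabatic: TV^(γ−1) = const with γ = 5/3.
T₂ = T₁ (V₁/V₂)^(γ−1) = 315 × (29.7/7.12)^0.667 = 315 × 2.591 = 816.3 K.
W_by = nCᵥ(T₁ − T₂) = (2.71)(12.47)(315 − 816.3) = -16941 J.
Work on gas = −W_by = 16941 J.

W ≈ 16.9 kJ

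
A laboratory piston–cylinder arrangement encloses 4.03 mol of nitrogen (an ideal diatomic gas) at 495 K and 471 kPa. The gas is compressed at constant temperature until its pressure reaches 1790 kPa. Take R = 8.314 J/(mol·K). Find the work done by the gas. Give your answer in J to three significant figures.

W ≈ -22100 J

Isothermal process: W = nRT ln(V₂/V₁) = nRT ln(P₁/P₂).
W = (4.03)(8.314)(495) × ln(471/1790)
  = 16585 × ln(0.2631) = 16585 × -1.335
W_by_gas = -22143 J.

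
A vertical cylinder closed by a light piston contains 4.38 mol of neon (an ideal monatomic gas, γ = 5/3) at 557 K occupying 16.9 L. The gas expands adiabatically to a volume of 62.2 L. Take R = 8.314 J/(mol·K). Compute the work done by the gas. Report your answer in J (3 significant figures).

W ≈ 17700 J

Adiabatic: TV^(γ−1) = const with γ = 5/3.
T₂ = T₁ (V₁/V₂)^(γ−1) = 557 × (16.9/62.2)^0.667 = 557 × 0.4195 = 233.7 K.
W_by = nCᵥ(T₁ − T₂) = (4.38)(12.47)(557 − 233.7) = 17662 J.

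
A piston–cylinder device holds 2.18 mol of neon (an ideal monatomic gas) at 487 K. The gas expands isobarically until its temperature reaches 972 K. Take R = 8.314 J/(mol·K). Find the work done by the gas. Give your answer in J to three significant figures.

W ≈ 8790 J

Isobaric: W = P ΔV = nR ΔT.
W = (2.18)(8.314)(972 − 487) = 8790 J.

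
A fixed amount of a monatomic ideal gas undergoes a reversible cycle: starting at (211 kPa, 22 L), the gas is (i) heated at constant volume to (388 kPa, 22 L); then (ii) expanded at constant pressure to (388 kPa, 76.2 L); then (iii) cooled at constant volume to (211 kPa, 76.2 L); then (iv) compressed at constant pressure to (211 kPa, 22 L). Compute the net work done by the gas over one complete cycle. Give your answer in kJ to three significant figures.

W_net ≈ 9.59 kJ

Constant-volume legs do no work.
W(ii) = (388)(76.2 − 22) = 21030 J; W(iv) = (211)(22 − 76.2) = -11436 J.
W_net = 21030 − 11436 = 9593 J (the clockwise enclosed area).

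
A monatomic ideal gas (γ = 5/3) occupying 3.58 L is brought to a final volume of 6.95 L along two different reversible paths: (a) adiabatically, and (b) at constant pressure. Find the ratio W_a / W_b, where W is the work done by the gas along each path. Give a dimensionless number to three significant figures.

W_a / W_b ≈ 0.570

Path (a) adiabatic: W = P₁V₁(1 − (V₁/V₂)^(γ−1))/(γ−1) → W_a/(P₁V₁) = 0.5361.
Path (b) isobaric: W = P₁(V₂ − V₁) → W_b/(P₁V₁) = 0.9413.
W_a / W_b = 0.5361 / 0.9413 = 0.5695.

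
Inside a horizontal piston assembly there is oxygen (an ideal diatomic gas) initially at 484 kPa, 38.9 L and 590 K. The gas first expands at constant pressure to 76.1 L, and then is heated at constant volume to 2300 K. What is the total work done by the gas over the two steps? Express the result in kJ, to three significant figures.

Step 1 (isobaric): W = PΔV = (484 kPa)(76.1 − 38.9 L) = 18005 J.
Step 2 (isochoric): W = 0 (constant volume).
W_total = 18005 + 0 = 18005 J.

W_total ≈ 18.0 kJ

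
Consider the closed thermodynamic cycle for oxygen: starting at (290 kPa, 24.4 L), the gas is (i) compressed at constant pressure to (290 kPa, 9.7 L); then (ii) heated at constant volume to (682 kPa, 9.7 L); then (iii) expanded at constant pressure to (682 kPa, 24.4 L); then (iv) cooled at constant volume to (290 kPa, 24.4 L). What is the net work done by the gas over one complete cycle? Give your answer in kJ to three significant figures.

Constant-volume legs do no work.
W(i) = (290)(9.7 − 24.4) = -4263 J; W(iii) = (682)(24.4 − 9.7) = 10025 J.
W_net = -4263 + 10025 = 5762 J (the clockwise enclosed area).

W_net ≈ 5.76 kJ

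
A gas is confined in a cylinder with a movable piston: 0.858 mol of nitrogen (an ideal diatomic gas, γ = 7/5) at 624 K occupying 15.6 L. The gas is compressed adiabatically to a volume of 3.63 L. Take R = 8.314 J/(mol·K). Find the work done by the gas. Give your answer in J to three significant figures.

Adiabatic: TV^(γ−1) = const with γ = 7/5.
T₂ = T₁ (V₁/V₂)^(γ−1) = 624 × (15.6/3.63)^0.4 = 624 × 1.792 = 1118 K.
W_by = nCᵥ(T₁ − T₂) = (0.858)(20.79)(624 − 1118) = -8811 J.

W ≈ -8810 J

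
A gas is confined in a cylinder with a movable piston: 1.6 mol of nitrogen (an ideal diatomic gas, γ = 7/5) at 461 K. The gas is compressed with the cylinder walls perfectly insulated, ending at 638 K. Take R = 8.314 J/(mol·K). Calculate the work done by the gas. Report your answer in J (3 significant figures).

Adiabatic ⇒ Q = 0, so W_by = −ΔU = nCᵥ(T₁ − T₂).
Cᵥ = 5R/2 = 20.79 J/(mol·K).
W = (1.6)(20.79)(461 − 638) = -5886 J.

W ≈ -5890 J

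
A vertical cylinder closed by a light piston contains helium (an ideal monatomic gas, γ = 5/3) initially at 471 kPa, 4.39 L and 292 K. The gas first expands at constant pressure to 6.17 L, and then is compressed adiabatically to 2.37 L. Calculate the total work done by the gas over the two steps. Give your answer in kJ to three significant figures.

W_total ≈ -3.05 kJ

Step 1 (isobaric): W = PΔV = (471 kPa)(6.17 − 4.39 L) = 838.4 J.
After step 1: P = 471 kPa, V = 6.17 L, T = 410.4 K.
Step 2 (adiabatic): W = (P₁V₁ − P₂V₂)/(γ−1) = (2906 − 5500)/0.667 = -3890 J.
W_total = 838.4 − 3890 = -3052 J.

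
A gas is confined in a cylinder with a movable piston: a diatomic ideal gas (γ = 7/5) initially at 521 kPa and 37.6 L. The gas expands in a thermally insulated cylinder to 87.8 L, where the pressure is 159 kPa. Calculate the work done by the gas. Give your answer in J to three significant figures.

W ≈ 14100 J

Adiabatic: W = (P₁V₁ − P₂V₂)/(γ − 1) with γ = 7/5.
P₁V₁ = 19590 J, P₂V₂ = 13960 J.
W = (19590 − 13960) / 0.4 = 14074 J.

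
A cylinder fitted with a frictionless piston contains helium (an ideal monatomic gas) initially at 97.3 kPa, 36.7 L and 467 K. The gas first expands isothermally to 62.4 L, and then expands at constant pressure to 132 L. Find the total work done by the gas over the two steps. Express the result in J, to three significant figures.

Step 1 (isothermal): W = P₁V₁ ln(V₂/V₁) = (3571) ln(62.4/36.7) = 1895 J.
After step 1: P = 57.23 kPa, V = 62.4 L, T = 467 K.
Step 2 (isobaric): W = PΔV = (57.23 kPa)(132 − 62.4 L) = 3983 J.
W_total = 1895 + 3983 = 5878 J.

W_total ≈ 5880 J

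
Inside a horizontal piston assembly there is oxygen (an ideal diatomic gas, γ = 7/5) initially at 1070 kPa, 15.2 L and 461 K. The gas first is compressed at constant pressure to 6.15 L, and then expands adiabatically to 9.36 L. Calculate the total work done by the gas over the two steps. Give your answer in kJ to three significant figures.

W_total ≈ -7.14 kJ

Step 1 (isobaric): W = PΔV = (1070 kPa)(6.15 − 15.2 L) = -9683 J.
After step 1: P = 1070 kPa, V = 6.15 L, T = 186.5 K.
Step 2 (adiabatic): W = (P₁V₁ − P₂V₂)/(γ−1) = (6580 − 5563)/0.4 = 2544 J.
W_total = -9683 + 2544 = -7139 J.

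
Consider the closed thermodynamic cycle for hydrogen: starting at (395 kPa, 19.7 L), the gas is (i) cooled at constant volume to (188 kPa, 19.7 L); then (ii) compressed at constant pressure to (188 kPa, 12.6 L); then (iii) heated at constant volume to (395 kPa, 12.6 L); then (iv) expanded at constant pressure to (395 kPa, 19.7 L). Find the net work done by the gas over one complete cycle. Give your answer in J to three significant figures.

W_net ≈ 1470 J

Constant-volume legs do no work.
W(ii) = (188)(12.6 − 19.7) = -1335 J; W(iv) = (395)(19.7 − 12.6) = 2804 J.
W_net = -1335 + 2804 = 1470 J (the clockwise enclosed area).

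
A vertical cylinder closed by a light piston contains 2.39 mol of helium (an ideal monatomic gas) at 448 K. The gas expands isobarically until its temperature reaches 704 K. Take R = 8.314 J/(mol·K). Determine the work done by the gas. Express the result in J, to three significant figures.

Isobaric: W = P ΔV = nR ΔT.
W = (2.39)(8.314)(704 − 448) = 5087 J.

W ≈ 5090 J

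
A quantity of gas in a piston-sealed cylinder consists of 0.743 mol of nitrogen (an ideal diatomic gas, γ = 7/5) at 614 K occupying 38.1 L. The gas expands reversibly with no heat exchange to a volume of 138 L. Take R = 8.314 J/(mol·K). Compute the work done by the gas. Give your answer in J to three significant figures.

W ≈ 3820 J

Adiabatic: TV^(γ−1) = const with γ = 7/5.
T₂ = T₁ (V₁/V₂)^(γ−1) = 614 × (38.1/138)^0.4 = 614 × 0.5976 = 366.9 K.
W_by = nCᵥ(T₁ − T₂) = (0.743)(20.79)(614 − 366.9) = 3816 J.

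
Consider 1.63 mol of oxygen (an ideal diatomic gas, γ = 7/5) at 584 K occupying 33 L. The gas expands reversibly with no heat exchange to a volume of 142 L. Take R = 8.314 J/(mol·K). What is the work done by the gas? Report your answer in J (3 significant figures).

W ≈ 8750 J

Adiabatic: TV^(γ−1) = const with γ = 7/5.
T₂ = T₁ (V₁/V₂)^(γ−1) = 584 × (33/142)^0.4 = 584 × 0.5578 = 325.8 K.
W_by = nCᵥ(T₁ − T₂) = (1.63)(20.79)(584 − 325.8) = 8749 J.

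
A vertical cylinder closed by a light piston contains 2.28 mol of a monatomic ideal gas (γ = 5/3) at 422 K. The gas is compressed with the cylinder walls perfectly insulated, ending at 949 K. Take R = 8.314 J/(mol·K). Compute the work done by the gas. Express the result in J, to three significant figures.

W ≈ -15000 J

Adiabatic ⇒ Q = 0, so W_by = −ΔU = nCᵥ(T₁ − T₂).
Cᵥ = 3R/2 = 12.47 J/(mol·K).
W = (2.28)(12.47)(422 − 949) = -14985 J.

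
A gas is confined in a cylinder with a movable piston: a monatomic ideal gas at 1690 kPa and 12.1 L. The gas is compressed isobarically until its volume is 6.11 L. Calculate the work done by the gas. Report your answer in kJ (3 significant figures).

W ≈ -10.1 kJ

Isobaric: W = P ΔV.
W = (1690 kPa)(6.11 − 12.1 L) = (1690)(-5.99) = -10123 J.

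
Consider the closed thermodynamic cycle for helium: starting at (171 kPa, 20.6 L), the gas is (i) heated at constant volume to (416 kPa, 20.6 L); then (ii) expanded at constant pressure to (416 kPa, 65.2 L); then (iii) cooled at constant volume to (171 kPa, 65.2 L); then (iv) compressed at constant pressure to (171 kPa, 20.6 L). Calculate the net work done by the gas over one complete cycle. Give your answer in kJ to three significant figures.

Constant-volume legs do no work.
W(ii) = (416)(65.2 − 20.6) = 18554 J; W(iv) = (171)(20.6 − 65.2) = -7627 J.
W_net = 18554 − 7627 = 10927 J (the clockwise enclosed area).

W_net ≈ 10.9 kJ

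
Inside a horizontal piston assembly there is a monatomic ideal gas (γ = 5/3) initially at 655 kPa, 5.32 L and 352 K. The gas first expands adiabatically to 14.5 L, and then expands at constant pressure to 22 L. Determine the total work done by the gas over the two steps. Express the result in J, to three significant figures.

W_total ≈ 3470 J

Step 1 (adiabatic): W = (P₁V₁ − P₂V₂)/(γ−1) = (3485 − 1786)/0.667 = 2548 J.
After step 1: P = 123.2 kPa, V = 14.5 L, T = 180.4 K.
Step 2 (isobaric): W = PΔV = (123.2 kPa)(22 − 14.5 L) = 923.7 J.
W_total = 2548 + 923.7 = 3472 J.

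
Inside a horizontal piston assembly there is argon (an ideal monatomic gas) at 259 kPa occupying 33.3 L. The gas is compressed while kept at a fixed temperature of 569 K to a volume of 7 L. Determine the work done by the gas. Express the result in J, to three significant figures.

W ≈ -13500 J

Isothermal: W = nRT ln(V₂/V₁) = P₁V₁ ln(V₂/V₁).
P₁V₁ = (259 kPa)(33.3 L) = 8625 J.
W = 8625 × ln(7/33.3) = 8625 × -1.56
W_by_gas = -13451 J.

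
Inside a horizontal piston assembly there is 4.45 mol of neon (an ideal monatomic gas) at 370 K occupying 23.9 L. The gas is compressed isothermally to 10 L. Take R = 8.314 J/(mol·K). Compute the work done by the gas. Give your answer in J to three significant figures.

Isothermal: W = nRT ln(V₂/V₁).
W = (4.45)(8.314)(370) × ln(10/23.9)
  = 13689 × -0.8713
W_by_gas = -11927 J.

W ≈ -11900 J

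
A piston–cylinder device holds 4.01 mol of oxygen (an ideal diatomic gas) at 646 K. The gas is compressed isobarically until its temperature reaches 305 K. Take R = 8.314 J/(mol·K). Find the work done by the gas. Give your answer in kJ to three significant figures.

Isobaric: W = P ΔV = nR ΔT.
W = (4.01)(8.314)(305 − 646) = -11369 J.

W ≈ -11.4 kJ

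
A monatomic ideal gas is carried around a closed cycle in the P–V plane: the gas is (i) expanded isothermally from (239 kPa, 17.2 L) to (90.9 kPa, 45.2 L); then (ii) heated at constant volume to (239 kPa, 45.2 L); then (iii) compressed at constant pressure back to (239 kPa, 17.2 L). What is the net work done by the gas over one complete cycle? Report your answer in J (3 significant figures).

W_net ≈ -2720 J

Leg (i): W = PᵢVᵢ ln(V_f/Vᵢ) = (4111) ln(45.2/17.2) = 3972 J.
Leg (ii): W = 0.
Leg (iii): W = PΔV = (239)(17.2 − 45.2) = -6692 J.
W_net = 3972 − 6692 = -2720 J.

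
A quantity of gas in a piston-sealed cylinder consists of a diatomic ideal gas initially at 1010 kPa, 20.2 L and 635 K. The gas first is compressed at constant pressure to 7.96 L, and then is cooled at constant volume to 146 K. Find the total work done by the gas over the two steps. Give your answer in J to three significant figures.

W_total ≈ -12400 J

Step 1 (isobaric): W = PΔV = (1010 kPa)(7.96 − 20.2 L) = -12362 J.
Step 2 (isochoric): W = 0 (constant volume).
W_total = -12362 + 0 = -12362 J.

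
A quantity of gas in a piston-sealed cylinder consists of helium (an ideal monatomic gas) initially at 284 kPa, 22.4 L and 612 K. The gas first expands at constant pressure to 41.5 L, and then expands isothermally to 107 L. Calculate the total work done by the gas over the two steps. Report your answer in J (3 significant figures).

Step 1 (isobaric): W = PΔV = (284 kPa)(41.5 − 22.4 L) = 5424 J.
After step 1: P = 284 kPa, V = 41.5 L, T = 1134 K.
Step 2 (isothermal): W = P₁V₁ ln(V₂/V₁) = (11786) ln(107/41.5) = 11163 J.
W_total = 5424 + 11163 = 16587 J.

W_total ≈ 16600 J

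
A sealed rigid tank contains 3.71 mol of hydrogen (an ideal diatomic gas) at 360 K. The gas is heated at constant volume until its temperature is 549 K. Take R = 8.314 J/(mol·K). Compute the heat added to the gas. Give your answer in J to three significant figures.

Constant volume ⇒ W = 0, so Q = ΔU = nCᵥΔT with Cᵥ = 5R/2 = 20.79 J/(mol·K).
ΔU = (3.71)(20.79)(549 − 360) = 14574 J.

Q ≈ 14600 J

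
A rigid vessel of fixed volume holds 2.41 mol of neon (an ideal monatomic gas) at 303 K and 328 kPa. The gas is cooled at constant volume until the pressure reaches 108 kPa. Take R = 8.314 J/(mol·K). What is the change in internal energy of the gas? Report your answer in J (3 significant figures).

ΔU ≈ -6110 J

Constant volume ⇒ W = 0, so Q = ΔU = nCᵥΔT with Cᵥ = 3R/2 = 12.47 J/(mol·K).
At constant V, T₂/T₁ = P₂/P₁ ⇒ ΔT = T₁(P₂/P₁ − 1) = 303·(108/328 − 1) = -203.2 K.
ΔU = (2.41)(12.47)(-203.2) = -6108 J.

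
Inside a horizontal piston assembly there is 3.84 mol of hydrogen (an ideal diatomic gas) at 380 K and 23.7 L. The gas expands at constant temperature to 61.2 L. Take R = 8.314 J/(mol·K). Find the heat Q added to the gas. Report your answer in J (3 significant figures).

Isothermal ⇒ ΔU = 0, so Q = W = nRT ln(V₂/V₁).
Q = (3.84)(8.314)(380) ln(61.2/23.7) = 12132 × 0.9487 = 11509 J.

Q ≈ 11500 J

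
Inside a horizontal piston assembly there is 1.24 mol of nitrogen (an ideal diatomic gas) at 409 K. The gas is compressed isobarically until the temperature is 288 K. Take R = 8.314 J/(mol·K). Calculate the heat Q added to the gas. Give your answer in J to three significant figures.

Q ≈ -4370 J

Isobaric: W = nRΔT = (1.24)(8.314)(-121) = -1247 J.
ΔU = nCᵥΔT with Cᵥ = 5R/2: ΔU = (1.24)(20.79)(-121) = -3119 J.
Q = ΔU + W = -3119 − 1247 = -4366 J.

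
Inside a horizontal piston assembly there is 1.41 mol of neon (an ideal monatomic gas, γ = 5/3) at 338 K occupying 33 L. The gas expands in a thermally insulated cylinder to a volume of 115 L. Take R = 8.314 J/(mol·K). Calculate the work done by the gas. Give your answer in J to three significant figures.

Adiabatic: TV^(γ−1) = const with γ = 5/3.
T₂ = T₁ (V₁/V₂)^(γ−1) = 338 × (33/115)^0.667 = 338 × 0.4351 = 147 K.
W_by = nCᵥ(T₁ − T₂) = (1.41)(12.47)(338 − 147) = 3358 J.

W ≈ 3360 J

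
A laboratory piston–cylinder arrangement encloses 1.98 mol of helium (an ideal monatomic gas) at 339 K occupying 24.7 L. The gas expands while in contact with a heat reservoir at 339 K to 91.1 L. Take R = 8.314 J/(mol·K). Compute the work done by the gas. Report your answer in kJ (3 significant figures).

W ≈ 7.28 kJ

Isothermal: W = nRT ln(V₂/V₁).
W = (1.98)(8.314)(339) × ln(91.1/24.7)
  = 5581 × 1.305
W_by_gas = 7283 J.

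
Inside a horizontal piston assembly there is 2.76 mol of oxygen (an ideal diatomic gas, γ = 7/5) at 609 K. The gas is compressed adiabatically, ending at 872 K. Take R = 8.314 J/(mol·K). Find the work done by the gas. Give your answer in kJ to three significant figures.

W ≈ -15.1 kJ

Adiabatic ⇒ Q = 0, so W_by = −ΔU = nCᵥ(T₁ − T₂).
Cᵥ = 5R/2 = 20.79 J/(mol·K).
W = (2.76)(20.79)(609 − 872) = -15087 J.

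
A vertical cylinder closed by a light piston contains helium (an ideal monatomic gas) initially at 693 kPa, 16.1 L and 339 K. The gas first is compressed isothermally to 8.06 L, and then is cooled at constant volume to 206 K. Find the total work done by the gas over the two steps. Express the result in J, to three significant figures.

Step 1 (isothermal): W = P₁V₁ ln(V₂/V₁) = (11157) ln(8.06/16.1) = -7720 J.
Step 2 (isochoric): W = 0 (constant volume).
W_total = -7720 + 0 = -7720 J.

W_total ≈ -7720 J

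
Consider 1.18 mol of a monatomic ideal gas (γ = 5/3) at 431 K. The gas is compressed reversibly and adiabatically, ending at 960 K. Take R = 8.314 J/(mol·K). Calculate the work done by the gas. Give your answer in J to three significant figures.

Adiabatic ⇒ Q = 0, so W_by = −ΔU = nCᵥ(T₁ − T₂).
Cᵥ = 3R/2 = 12.47 J/(mol·K).
W = (1.18)(12.47)(431 − 960) = -7785 J.

W ≈ -7780 J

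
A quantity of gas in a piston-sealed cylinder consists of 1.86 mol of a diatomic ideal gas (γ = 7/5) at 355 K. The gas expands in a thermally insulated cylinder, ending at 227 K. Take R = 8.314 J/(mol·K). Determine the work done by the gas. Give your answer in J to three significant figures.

W ≈ 4950 J

Adiabatic ⇒ Q = 0, so W_by = −ΔU = nCᵥ(T₁ − T₂).
Cᵥ = 5R/2 = 20.79 J/(mol·K).
W = (1.86)(20.79)(355 − 227) = 4948 J.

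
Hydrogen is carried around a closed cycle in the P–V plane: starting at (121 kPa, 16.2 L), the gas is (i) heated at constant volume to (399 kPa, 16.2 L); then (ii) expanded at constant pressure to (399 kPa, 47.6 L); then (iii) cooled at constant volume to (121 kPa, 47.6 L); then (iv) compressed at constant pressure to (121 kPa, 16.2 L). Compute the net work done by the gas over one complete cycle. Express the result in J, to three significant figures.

Constant-volume legs do no work.
W(ii) = (399)(47.6 − 16.2) = 12529 J; W(iv) = (121)(16.2 − 47.6) = -3799 J.
W_net = 12529 − 3799 = 8729 J (the clockwise enclosed area).

W_net ≈ 8730 J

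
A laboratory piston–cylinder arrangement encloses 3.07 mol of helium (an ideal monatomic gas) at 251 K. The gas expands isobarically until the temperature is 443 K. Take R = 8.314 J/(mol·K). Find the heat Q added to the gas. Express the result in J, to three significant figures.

Isobaric: W = nRΔT = (3.07)(8.314)(192) = 4901 J.
ΔU = nCᵥΔT with Cᵥ = 3R/2: ΔU = (3.07)(12.47)(192) = 7351 J.
Q = ΔU + W = 7351 + 4901 = 12252 J.

Q ≈ 12300 J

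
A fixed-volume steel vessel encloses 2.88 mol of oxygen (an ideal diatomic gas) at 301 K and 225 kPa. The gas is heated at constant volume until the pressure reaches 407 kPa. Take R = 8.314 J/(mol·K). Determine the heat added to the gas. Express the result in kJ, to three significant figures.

Q ≈ 14.6 kJ

Constant volume ⇒ W = 0, so Q = ΔU = nCᵥΔT with Cᵥ = 5R/2 = 20.79 J/(mol·K).
At constant V, T₂/T₁ = P₂/P₁ ⇒ ΔT = T₁(P₂/P₁ − 1) = 301·(407/225 − 1) = 243.5 K.
ΔU = (2.88)(20.79)(243.5) = 14575 J.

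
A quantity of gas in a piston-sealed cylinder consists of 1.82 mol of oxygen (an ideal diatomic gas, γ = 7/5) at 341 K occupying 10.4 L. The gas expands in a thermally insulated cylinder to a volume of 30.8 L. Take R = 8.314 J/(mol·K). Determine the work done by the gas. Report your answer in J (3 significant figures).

W ≈ 4540 J

Adiabatic: TV^(γ−1) = const with γ = 7/5.
T₂ = T₁ (V₁/V₂)^(γ−1) = 341 × (10.4/30.8)^0.4 = 341 × 0.6477 = 220.9 K.
W_by = nCᵥ(T₁ − T₂) = (1.82)(20.79)(341 − 220.9) = 4544 J.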